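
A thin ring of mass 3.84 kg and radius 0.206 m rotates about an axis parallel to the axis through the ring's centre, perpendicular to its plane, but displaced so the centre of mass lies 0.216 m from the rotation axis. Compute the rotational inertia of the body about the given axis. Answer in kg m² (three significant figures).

0.342

I_cm = MR² = (3.84)(0.206)² = 0.16295 kg m²; centre at d = 0.216 m, so the parallel axis theorem gives I = 0.16295 + (3.84)(0.216)² = 0.34211 kg m².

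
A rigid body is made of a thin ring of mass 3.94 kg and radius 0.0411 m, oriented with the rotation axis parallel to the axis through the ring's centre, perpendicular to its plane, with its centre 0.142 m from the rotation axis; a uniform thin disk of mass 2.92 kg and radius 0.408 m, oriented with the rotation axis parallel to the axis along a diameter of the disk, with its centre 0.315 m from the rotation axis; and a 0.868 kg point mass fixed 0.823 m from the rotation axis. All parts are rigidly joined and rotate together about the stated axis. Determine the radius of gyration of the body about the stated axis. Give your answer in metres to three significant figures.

Thin ring: I_cm = MR² = (3.94)(0.0411)² = 0.0066555 kg m²; centre at d = 0.142 m, so I = I_cm + Md² gives I = 0.0066555 + (3.94)(0.142)² = 0.086102 kg m².
Thin disk: I_cm = (1/4)MR² = (1/4)(2.92)(0.408)² = 0.12152 kg m²; centre at d = 0.315 m, so I = I_cm + Md² gives I = 0.12152 + (2.92)(0.315)² = 0.41126 kg m².
Point mass: I_cm = 0; centre at d = 0.823 m, so I = I_cm + Md² gives I = 0 + (0.868)(0.823)² = 0.58792 kg m².
Total I = 1.0853 kg m²; total mass M = 7.728 kg.
k = √(I/M) = √(1.0853/7.728) = 0.37475 m.

0.375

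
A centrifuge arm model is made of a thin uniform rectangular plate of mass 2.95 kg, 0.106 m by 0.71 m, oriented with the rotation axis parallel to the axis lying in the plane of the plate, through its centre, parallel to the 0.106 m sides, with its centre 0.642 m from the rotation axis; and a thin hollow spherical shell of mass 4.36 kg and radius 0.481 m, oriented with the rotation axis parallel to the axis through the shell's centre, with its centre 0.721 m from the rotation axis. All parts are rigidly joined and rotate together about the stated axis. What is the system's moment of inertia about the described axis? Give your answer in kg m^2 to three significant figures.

4.28

Rectangular plate: I_cm = (1/12)Mb² = (1/12)(2.95)(0.71)² = 0.12392 kg m^2; centre at d = 0.642 m, so the parallel axis theorem gives I = 0.12392 + (2.95)(0.642)² = 1.3398 kg m^2.
Spherical shell: I_cm = (2/3)MR² = (2/3)(4.36)(0.481)² = 0.67249 kg m^2; centre at d = 0.721 m, so the parallel axis theorem gives I = 0.67249 + (4.36)(0.721)² = 2.939 kg m^2.
Total I = 1.3398 + 2.939 = 4.2788 kg m^2.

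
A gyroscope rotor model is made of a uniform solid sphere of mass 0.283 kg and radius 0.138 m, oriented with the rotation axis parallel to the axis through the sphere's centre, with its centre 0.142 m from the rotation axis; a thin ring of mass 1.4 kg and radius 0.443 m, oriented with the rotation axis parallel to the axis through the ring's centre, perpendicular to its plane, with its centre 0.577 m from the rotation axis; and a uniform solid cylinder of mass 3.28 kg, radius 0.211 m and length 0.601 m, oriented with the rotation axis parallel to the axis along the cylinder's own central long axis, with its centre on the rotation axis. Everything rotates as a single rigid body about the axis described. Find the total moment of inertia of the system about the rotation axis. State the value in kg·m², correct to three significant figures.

Solid sphere: I_cm = (2/5)MR² = (2/5)(0.283)(0.138)² = 0.0021558 kg·m²; centre at d = 0.142 m, so I = I_cm + Md² gives I = 0.0021558 + (0.283)(0.142)² = 0.0078622 kg·m².
Thin ring: I_cm = MR² = (1.4)(0.443)² = 0.27475 kg·m²; centre at d = 0.577 m, so I = I_cm + Md² gives I = 0.27475 + (1.4)(0.577)² = 0.74085 kg·m².
Solid cylinder: I_cm = (1/2)MR² = (1/2)(3.28)(0.211)² = 0.073014 kg·m²; axis through the centre, so I = 0.073014 kg·m².
Total I = 0.0078622 + 0.74085 + 0.073014 = 0.82173 kg·m².

0.822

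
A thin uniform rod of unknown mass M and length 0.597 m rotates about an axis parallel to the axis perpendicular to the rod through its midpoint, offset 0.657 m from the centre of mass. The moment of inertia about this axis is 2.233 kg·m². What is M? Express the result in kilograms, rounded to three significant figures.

I = I_cm + Md² = (1/12)ML² + Md² = M·[0.0833333·(0.597)² + (0.657)²] = M·0.46135.
So M = 2.233 / 0.46135 = 4.8401 kg.

4.84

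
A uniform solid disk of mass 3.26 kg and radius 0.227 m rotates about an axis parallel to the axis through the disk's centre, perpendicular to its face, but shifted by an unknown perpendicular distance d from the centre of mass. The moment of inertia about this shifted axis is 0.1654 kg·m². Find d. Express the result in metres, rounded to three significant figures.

About the centre-of-mass axis, I_cm = (1/2)MR² = (1/2)(3.26)(0.227)² = 0.083992 kg·m².
Parallel axis theorem: I = I_cm + Md², so Md² = 0.1654 − 0.083992 = 0.081408 kg·m².
d = √(0.081408 / 3.26) = 0.15802 m.

0.158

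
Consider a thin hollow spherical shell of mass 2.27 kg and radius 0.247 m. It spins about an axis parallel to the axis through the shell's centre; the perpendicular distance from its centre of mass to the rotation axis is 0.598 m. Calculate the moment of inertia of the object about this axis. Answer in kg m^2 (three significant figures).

0.904

I_cm = (2/3)MR² = (2/3)(2.27)(0.247)² = 0.092327 kg m^2; centre at d = 0.598 m, so the parallel axis theorem gives I = 0.092327 + (2.27)(0.598)² = 0.90409 kg m^2.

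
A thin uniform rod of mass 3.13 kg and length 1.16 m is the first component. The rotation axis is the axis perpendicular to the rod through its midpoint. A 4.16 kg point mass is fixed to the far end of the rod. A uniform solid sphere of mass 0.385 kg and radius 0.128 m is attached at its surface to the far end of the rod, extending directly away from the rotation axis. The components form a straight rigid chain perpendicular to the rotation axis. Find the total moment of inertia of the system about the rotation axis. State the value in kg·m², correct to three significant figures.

1.95

Thin rod: I_cm = (1/12)ML² = (1/12)(3.13)(1.16)² = 0.35098 kg·m²; axis through the centre, so I = 0.35098 kg·m².
Point mass: I_cm = 0; centre at d = 0.58 m, so I = I_cm + Md² gives I = 0 + (4.16)(0.58)² = 1.3994 kg·m².
Solid sphere: I_cm = (2/5)MR² = (2/5)(0.385)(0.128)² = 0.0025231 kg·m²; centre at d = 0.58 + 0.128 = 0.708 m, so I = I_cm + Md² gives I = 0.0025231 + (0.385)(0.708)² = 0.19551 kg·m².
Total I = 0.35098 + 1.3994 + 0.19551 = 1.9459 kg·m².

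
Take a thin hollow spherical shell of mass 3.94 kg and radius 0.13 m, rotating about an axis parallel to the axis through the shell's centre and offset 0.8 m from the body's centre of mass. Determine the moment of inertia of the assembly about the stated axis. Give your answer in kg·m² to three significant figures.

2.57

I_cm = (2/3)MR² = (2/3)(3.94)(0.13)² = 0.044391 kg·m²; centre at d = 0.8 m, so I = I_cm + Md² gives I = 0.044391 + (3.94)(0.8)² = 2.566 kg·m².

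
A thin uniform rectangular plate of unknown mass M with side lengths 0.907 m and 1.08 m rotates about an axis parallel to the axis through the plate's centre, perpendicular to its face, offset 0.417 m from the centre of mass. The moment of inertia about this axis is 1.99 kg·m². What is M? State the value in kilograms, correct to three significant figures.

I = I_cm + Md² = (1/12)M(a²+b²) + Md² = M·[0.0833333·[(0.907)² + (1.08)²] + (0.417)²] = M·0.33964.
So M = 1.99 / 0.33964 = 5.8591 kg.

5.86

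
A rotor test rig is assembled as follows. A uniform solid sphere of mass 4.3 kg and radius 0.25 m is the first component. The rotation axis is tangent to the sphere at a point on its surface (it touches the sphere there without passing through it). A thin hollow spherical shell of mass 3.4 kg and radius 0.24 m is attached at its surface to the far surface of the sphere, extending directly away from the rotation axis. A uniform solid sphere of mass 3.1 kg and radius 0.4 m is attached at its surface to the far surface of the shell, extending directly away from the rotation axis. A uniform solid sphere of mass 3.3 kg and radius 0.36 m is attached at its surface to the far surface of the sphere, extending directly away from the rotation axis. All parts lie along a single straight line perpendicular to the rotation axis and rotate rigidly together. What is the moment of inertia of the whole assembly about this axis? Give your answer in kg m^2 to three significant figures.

23.8

Solid sphere: I_cm = (2/5)MR² = (2/5)(4.3)(0.25)² = 0.1075 kg m^2; centre at d = 0.25 m, so the parallel axis theorem gives I = 0.1075 + (4.3)(0.25)² = 0.37625 kg m^2.
Spherical shell: I_cm = (2/3)MR² = (2/3)(3.4)(0.24)² = 0.13056 kg m^2; centre at d = 0.25 + 0.25 + 0.24 = 0.74 m, so the parallel axis theorem gives I = 0.13056 + (3.4)(0.74)² = 1.9924 kg m^2.
Solid sphere: I_cm = (2/5)MR² = (2/5)(3.1)(0.4)² = 0.1984 kg m^2; centre at d = 0.25 + 0.25 + 0.24 + 0.24 + 0.4 = 1.38 m, so the parallel axis theorem gives I = 0.1984 + (3.1)(1.38)² = 6.102 kg m^2.
Solid sphere: I_cm = (2/5)MR² = (2/5)(3.3)(0.36)² = 0.17107 kg m^2; centre at d = 0.25 + 0.25 + 0.24 + 0.24 + 0.4 + 0.4 + 0.36 = 2.14 m, so the parallel axis theorem gives I = 0.17107 + (3.3)(2.14)² = 15.284 kg m^2.
Total I = 0.37625 + 1.9924 + 6.102 + 15.284 = 23.754 kg m^2.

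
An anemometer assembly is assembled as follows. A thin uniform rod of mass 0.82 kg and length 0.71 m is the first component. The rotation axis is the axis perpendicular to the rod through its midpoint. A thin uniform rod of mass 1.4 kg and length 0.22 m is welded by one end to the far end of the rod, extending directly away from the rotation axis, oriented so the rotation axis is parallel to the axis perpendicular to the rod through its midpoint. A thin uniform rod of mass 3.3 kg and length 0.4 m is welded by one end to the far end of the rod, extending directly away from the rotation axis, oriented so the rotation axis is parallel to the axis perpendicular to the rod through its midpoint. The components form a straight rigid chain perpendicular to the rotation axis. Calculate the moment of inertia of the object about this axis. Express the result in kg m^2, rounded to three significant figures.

2.37

Thin rod: I_cm = (1/12)ML² = (1/12)(0.82)(0.71)² = 0.034447 kg m^2; axis through the centre, so I = 0.034447 kg m^2.
Thin rod: I_cm = (1/12)ML² = (1/12)(1.4)(0.22)² = 0.0056467 kg m^2; centre at d = 0.355 + 0.11 = 0.465 m, so the parallel axis theorem gives I = 0.0056467 + (1.4)(0.465)² = 0.30836 kg m^2.
Thin rod: I_cm = (1/12)ML² = (1/12)(3.3)(0.4)² = 0.044 kg m^2; centre at d = 0.355 + 0.11 + 0.11 + 0.2 = 0.775 m, so the parallel axis theorem gives I = 0.044 + (3.3)(0.775)² = 2.0261 kg m^2.
Total I = 0.034447 + 0.30836 + 2.0261 = 2.3689 kg m^2.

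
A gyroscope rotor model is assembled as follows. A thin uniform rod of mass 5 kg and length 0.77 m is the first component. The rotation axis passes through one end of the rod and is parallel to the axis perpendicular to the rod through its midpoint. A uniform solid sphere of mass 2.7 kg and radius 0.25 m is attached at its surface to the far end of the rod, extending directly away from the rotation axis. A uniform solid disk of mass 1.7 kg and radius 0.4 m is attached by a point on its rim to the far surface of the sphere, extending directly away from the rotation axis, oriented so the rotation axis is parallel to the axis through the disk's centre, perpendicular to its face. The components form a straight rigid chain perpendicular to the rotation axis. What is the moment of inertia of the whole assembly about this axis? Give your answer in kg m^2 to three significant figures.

Thin rod: I_cm = (1/12)ML² = (1/12)(5)(0.77)² = 0.24704 kg m^2; centre at d = 0.385 m, so I = I_cm + Md² gives I = 0.24704 + (5)(0.385)² = 0.98817 kg m^2.
Solid sphere: I_cm = (2/5)MR² = (2/5)(2.7)(0.25)² = 0.0675 kg m^2; centre at d = 0.385 + 0.385 + 0.25 = 1.02 m, so I = I_cm + Md² gives I = 0.0675 + (2.7)(1.02)² = 2.8766 kg m^2.
Solid disk: I_cm = (1/2)MR² = (1/2)(1.7)(0.4)² = 0.136 kg m^2; centre at d = 0.385 + 0.385 + 0.25 + 0.25 + 0.4 = 1.67 m, so I = I_cm + Md² gives I = 0.136 + (1.7)(1.67)² = 4.8771 kg m^2.
Total I = 0.98817 + 2.8766 + 4.8771 = 8.7419 kg m^2.

8.74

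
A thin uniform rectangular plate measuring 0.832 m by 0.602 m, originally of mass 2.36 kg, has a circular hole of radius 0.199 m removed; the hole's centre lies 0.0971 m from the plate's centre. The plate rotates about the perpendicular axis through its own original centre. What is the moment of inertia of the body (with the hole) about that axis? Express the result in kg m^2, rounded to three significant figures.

Unpierced body about its centre: I₀ = (1/12)M(a²+b²) = (1/12)(2.36)[(0.832)² + (0.602)²] = 0.20741 kg m^2.
The removed disk has mass m = M·πr²/(ab) = (2.36)·π(0.199)²/(0.832·0.602) = 0.5862 kg (same uniform areal density).
Its moment of inertia about the rotation axis (parallel-axis theorem): I_hole = (1/2)mr² + md² = (1/2)(0.5862)(0.199)² + (0.5862)(0.0971)² = 0.017134 kg m^2.
Treating the hole as negative mass, I = I₀ − I_hole = 0.20741 − 0.017134 = 0.19028 kg m^2.

0.190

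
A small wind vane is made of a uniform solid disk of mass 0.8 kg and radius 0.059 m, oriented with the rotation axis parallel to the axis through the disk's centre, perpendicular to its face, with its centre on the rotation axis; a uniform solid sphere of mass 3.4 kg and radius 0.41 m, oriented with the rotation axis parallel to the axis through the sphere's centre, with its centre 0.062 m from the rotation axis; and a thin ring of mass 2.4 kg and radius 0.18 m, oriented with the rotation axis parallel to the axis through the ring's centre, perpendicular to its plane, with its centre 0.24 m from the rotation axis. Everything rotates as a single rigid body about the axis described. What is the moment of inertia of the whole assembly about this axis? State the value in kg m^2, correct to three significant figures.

Solid disk: I_cm = (1/2)MR² = (1/2)(0.8)(0.059)² = 0.0013924 kg m^2; axis through the centre, so I = 0.0013924 kg m^2.
Solid sphere: I_cm = (2/5)MR² = (2/5)(3.4)(0.41)² = 0.22862 kg m^2; centre at d = 0.062 m, so I = I_cm + Md² gives I = 0.22862 + (3.4)(0.062)² = 0.24169 kg m^2.
Thin ring: I_cm = MR² = (2.4)(0.18)² = 0.07776 kg m^2; centre at d = 0.24 m, so I = I_cm + Md² gives I = 0.07776 + (2.4)(0.24)² = 0.216 kg m^2.
Total I = 0.0013924 + 0.24169 + 0.216 = 0.45908 kg m^2.

0.459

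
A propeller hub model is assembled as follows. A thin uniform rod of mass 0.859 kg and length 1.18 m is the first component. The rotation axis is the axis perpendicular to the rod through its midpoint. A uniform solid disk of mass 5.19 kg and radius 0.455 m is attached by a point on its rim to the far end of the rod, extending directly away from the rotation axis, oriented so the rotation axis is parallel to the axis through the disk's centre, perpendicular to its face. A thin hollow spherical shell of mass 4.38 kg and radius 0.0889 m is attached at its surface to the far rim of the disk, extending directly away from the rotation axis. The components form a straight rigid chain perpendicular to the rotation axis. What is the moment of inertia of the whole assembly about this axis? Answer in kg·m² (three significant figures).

Thin rod: I_cm = (1/12)ML² = (1/12)(0.859)(1.18)² = 0.099673 kg·m²; axis through the centre, so I = 0.099673 kg·m².
Solid disk: I_cm = (1/2)MR² = (1/2)(5.19)(0.455)² = 0.53723 kg·m²; centre at d = 0.59 + 0.455 = 1.045 m, so the parallel axis theorem gives I = 0.53723 + (5.19)(1.045)² = 6.2048 kg·m².
Spherical shell: I_cm = (2/3)MR² = (2/3)(4.38)(0.0889)² = 0.023077 kg·m²; centre at d = 0.59 + 0.455 + 0.455 + 0.0889 = 1.5889 m, so the parallel axis theorem gives I = 0.023077 + (4.38)(1.5889)² = 11.081 kg·m².
Total I = 0.099673 + 6.2048 + 11.081 = 17.385 kg·m².

17.4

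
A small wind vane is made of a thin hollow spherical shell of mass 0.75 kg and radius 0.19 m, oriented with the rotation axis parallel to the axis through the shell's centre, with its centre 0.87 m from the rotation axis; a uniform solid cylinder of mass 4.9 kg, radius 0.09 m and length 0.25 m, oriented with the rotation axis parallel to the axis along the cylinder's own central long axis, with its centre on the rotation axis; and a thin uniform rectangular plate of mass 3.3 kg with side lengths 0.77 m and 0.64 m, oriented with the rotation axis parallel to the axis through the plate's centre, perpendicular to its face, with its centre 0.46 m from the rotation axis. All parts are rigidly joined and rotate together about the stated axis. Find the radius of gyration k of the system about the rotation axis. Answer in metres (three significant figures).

Spherical shell: I_cm = (2/3)MR² = (2/3)(0.75)(0.19)² = 0.01805 kg·m²; centre at d = 0.87 m, so I = I_cm + Md² gives I = 0.01805 + (0.75)(0.87)² = 0.58573 kg·m².
Solid cylinder: I_cm = (1/2)MR² = (1/2)(4.9)(0.09)² = 0.019845 kg·m²; axis through the centre, so I = 0.019845 kg·m².
Rectangular plate: I_cm = (1/12)M(a²+b²) = (1/12)(3.3)[(0.77)² + (0.64)²] = 0.27569 kg·m²; centre at d = 0.46 m, so I = I_cm + Md² gives I = 0.27569 + (3.3)(0.46)² = 0.97397 kg·m².
Total I = 1.5795 kg·m²; total mass M = 8.95 kg.
k = √(I/M) = √(1.5795/8.95) = 0.4201 m.

0.420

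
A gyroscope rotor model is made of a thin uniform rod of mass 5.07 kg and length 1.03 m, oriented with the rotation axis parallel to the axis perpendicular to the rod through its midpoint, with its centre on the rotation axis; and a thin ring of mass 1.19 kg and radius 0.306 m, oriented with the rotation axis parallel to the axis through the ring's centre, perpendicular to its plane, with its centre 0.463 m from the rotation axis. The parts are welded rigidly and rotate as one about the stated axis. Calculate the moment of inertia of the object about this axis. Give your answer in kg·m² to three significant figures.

0.815

Thin rod: I_cm = (1/12)ML² = (1/12)(5.07)(1.03)² = 0.44823 kg·m²; axis through the centre, so I = 0.44823 kg·m².
Thin ring: I_cm = MR² = (1.19)(0.306)² = 0.11143 kg·m²; centre at d = 0.463 m, so the parallel axis theorem gives I = 0.11143 + (1.19)(0.463)² = 0.36653 kg·m².
Total I = 0.44823 + 0.36653 = 0.81476 kg·m².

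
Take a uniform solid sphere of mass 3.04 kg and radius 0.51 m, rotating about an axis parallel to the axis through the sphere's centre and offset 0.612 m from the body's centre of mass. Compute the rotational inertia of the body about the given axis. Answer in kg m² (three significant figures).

1.45

I_cm = (2/5)MR² = (2/5)(3.04)(0.51)² = 0.31628 kg m²; centre at d = 0.612 m, so I = I_cm + Md² gives I = 0.31628 + (3.04)(0.612)² = 1.4549 kg m².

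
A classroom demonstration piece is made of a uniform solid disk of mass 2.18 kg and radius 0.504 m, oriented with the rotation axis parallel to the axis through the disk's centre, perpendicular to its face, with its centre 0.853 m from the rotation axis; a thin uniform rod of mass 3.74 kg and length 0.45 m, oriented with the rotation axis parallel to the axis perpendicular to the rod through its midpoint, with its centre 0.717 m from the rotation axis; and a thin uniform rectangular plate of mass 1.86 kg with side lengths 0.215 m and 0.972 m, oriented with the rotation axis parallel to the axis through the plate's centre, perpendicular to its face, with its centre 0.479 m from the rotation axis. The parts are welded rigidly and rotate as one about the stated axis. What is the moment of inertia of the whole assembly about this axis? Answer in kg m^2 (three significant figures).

4.43

Solid disk: I_cm = (1/2)MR² = (1/2)(2.18)(0.504)² = 0.27688 kg m^2; centre at d = 0.853 m, so the parallel axis theorem gives I = 0.27688 + (2.18)(0.853)² = 1.8631 kg m^2.
Thin rod: I_cm = (1/12)ML² = (1/12)(3.74)(0.45)² = 0.063113 kg m^2; centre at d = 0.717 m, so the parallel axis theorem gives I = 0.063113 + (3.74)(0.717)² = 1.9858 kg m^2.
Rectangular plate: I_cm = (1/12)M(a²+b²) = (1/12)(1.86)[(0.215)² + (0.972)²] = 0.15361 kg m^2; centre at d = 0.479 m, so the parallel axis theorem gives I = 0.15361 + (1.86)(0.479)² = 0.58037 kg m^2.
Total I = 1.8631 + 1.9858 + 0.58037 = 4.4292 kg m^2.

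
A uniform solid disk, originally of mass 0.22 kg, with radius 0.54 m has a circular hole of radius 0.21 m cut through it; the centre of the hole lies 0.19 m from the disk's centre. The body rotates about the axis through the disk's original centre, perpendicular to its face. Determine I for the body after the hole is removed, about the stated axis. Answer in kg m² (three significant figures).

Unpierced body about its centre: I₀ = (1/2)MR² = (1/2)(0.22)(0.54)² = 0.032076 kg m².
The removed disk has mass m = M·(r/R)² = (0.22)(0.21/0.54)² = 0.033272 kg (same uniform areal density).
Its moment of inertia about the rotation axis (parallel-axis theorem): I_hole = (1/2)mr² + md² = (1/2)(0.033272)(0.21)² + (0.033272)(0.19)² = 0.0019347 kg m².
Treating the hole as negative mass, I = I₀ − I_hole = 0.032076 − 0.0019347 = 0.030141 kg m².

0.0301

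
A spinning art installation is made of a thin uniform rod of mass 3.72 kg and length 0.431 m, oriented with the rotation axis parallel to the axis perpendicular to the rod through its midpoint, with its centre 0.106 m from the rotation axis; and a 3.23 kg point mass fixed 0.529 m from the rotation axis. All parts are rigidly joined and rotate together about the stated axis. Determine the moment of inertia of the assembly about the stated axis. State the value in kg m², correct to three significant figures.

1.00

Thin rod: I_cm = (1/12)ML² = (1/12)(3.72)(0.431)² = 0.057586 kg m²; centre at d = 0.106 m, so the parallel axis theorem gives I = 0.057586 + (3.72)(0.106)² = 0.099384 kg m².
Point mass: I_cm = 0; centre at d = 0.529 m, so the parallel axis theorem gives I = 0 + (3.23)(0.529)² = 0.90389 kg m².
Total I = 0.099384 + 0.90389 = 1.0033 kg m².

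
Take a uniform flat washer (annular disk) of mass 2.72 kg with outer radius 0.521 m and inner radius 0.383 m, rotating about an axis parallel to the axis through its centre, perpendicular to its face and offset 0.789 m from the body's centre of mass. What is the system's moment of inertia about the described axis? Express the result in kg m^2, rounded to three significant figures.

I_cm = (1/2)M(R²+r²) = (1/2)(2.72)[(0.521)² + (0.383)²] = 0.56866 kg m^2; centre at d = 0.789 m, so the parallel axis theorem gives I = 0.56866 + (2.72)(0.789)² = 2.2619 kg m^2.

2.26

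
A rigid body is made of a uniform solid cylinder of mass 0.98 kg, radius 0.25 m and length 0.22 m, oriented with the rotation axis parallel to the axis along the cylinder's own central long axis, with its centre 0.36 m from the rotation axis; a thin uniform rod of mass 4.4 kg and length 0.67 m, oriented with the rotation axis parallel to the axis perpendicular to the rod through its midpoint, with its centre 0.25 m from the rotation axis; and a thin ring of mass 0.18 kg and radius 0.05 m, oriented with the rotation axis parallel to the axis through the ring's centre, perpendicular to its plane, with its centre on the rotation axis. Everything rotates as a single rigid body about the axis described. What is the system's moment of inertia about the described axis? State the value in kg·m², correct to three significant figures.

Solid cylinder: I_cm = (1/2)MR² = (1/2)(0.98)(0.25)² = 0.030625 kg·m²; centre at d = 0.36 m, so I = I_cm + Md² gives I = 0.030625 + (0.98)(0.36)² = 0.15763 kg·m².
Thin rod: I_cm = (1/12)ML² = (1/12)(4.4)(0.67)² = 0.1646 kg·m²; centre at d = 0.25 m, so I = I_cm + Md² gives I = 0.1646 + (4.4)(0.25)² = 0.4396 kg·m².
Thin ring: I_cm = MR² = (0.18)(0.05)² = 0.00045 kg·m²; axis through the centre, so I = 0.00045 kg·m².
Total I = 0.15763 + 0.4396 + 0.00045 = 0.59768 kg·m².

0.598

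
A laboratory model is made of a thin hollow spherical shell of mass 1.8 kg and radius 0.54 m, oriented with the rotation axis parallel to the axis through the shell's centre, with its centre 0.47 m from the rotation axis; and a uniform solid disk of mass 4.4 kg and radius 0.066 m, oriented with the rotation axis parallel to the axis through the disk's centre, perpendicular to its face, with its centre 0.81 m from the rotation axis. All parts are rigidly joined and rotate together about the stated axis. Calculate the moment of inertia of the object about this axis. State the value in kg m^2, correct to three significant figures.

3.64

Spherical shell: I_cm = (2/3)MR² = (2/3)(1.8)(0.54)² = 0.34992 kg m^2; centre at d = 0.47 m, so the parallel axis theorem gives I = 0.34992 + (1.8)(0.47)² = 0.74754 kg m^2.
Solid disk: I_cm = (1/2)MR² = (1/2)(4.4)(0.066)² = 0.0095832 kg m^2; centre at d = 0.81 m, so the parallel axis theorem gives I = 0.0095832 + (4.4)(0.81)² = 2.8964 kg m^2.
Total I = 0.74754 + 2.8964 = 3.644 kg m^2.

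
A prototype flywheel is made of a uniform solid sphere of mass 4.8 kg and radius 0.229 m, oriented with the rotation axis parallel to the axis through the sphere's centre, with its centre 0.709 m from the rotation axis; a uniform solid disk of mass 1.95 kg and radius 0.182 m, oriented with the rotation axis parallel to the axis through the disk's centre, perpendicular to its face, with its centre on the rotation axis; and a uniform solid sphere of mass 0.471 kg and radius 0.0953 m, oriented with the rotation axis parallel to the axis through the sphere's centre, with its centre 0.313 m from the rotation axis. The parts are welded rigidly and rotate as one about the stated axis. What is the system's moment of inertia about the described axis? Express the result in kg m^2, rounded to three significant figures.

2.59

Solid sphere: I_cm = (2/5)MR² = (2/5)(4.8)(0.229)² = 0.10069 kg m^2; centre at d = 0.709 m, so I = I_cm + Md² gives I = 0.10069 + (4.8)(0.709)² = 2.5136 kg m^2.
Solid disk: I_cm = (1/2)MR² = (1/2)(1.95)(0.182)² = 0.032296 kg m^2; axis through the centre, so I = 0.032296 kg m^2.
Solid sphere: I_cm = (2/5)MR² = (2/5)(0.471)(0.0953)² = 0.0017111 kg m^2; centre at d = 0.313 m, so I = I_cm + Md² gives I = 0.0017111 + (0.471)(0.313)² = 0.047854 kg m^2.
Total I = 2.5136 + 0.032296 + 0.047854 = 2.5937 kg m^2.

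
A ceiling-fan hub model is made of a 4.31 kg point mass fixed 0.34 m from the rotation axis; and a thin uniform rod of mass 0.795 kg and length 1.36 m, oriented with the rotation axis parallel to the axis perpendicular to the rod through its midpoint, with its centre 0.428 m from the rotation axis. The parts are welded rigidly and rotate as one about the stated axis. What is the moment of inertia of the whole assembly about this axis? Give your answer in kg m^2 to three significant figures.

0.766

Point mass: I_cm = 0; centre at d = 0.34 m, so I = I_cm + Md² gives I = 0 + (4.31)(0.34)² = 0.49824 kg m^2.
Thin rod: I_cm = (1/12)ML² = (1/12)(0.795)(1.36)² = 0.12254 kg m^2; centre at d = 0.428 m, so I = I_cm + Md² gives I = 0.12254 + (0.795)(0.428)² = 0.26817 kg m^2.
Total I = 0.49824 + 0.26817 = 0.7664 kg m^2.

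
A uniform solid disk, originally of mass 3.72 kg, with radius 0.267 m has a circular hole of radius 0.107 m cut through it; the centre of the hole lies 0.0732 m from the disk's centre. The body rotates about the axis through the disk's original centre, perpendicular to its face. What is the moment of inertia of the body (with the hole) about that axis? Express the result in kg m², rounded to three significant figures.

Unpierced body about its centre: I₀ = (1/2)MR² = (1/2)(3.72)(0.267)² = 0.1326 kg m².
The removed disk has mass m = M·(r/R)² = (3.72)(0.107/0.267)² = 0.59743 kg (same uniform areal density).
Its moment of inertia about the rotation axis (parallel-axis theorem): I_hole = (1/2)mr² + md² = (1/2)(0.59743)(0.107)² + (0.59743)(0.0732)² = 0.0066212 kg m².
Treating the hole as negative mass, I = I₀ − I_hole = 0.1326 − 0.0066212 = 0.12598 kg m².

0.126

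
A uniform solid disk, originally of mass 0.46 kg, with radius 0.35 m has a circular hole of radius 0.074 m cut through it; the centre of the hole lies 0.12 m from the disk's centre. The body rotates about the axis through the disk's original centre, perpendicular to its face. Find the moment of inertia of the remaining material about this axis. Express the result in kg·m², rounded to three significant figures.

Unpierced body about its centre: I₀ = (1/2)MR² = (1/2)(0.46)(0.35)² = 0.028175 kg·m².
The removed disk has mass m = M·(r/R)² = (0.46)(0.074/0.35)² = 0.020563 kg (same uniform areal density).
Its moment of inertia about the rotation axis (parallel-axis theorem): I_hole = (1/2)mr² + md² = (1/2)(0.020563)(0.074)² + (0.020563)(0.12)² = 0.00035241 kg·m².
Treating the hole as negative mass, I = I₀ − I_hole = 0.028175 − 0.00035241 = 0.027823 kg·m².

0.0278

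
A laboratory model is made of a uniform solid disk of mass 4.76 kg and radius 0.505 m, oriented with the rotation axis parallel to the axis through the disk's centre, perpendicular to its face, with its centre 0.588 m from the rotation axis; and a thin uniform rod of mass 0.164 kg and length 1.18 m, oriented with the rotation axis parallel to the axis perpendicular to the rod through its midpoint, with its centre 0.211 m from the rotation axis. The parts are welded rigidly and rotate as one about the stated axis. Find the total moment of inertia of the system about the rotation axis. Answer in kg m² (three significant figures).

2.28

Solid disk: I_cm = (1/2)MR² = (1/2)(4.76)(0.505)² = 0.60696 kg m²; centre at d = 0.588 m, so the parallel axis theorem gives I = 0.60696 + (4.76)(0.588)² = 2.2527 kg m².
Thin rod: I_cm = (1/12)ML² = (1/12)(0.164)(1.18)² = 0.019029 kg m²; centre at d = 0.211 m, so the parallel axis theorem gives I = 0.019029 + (0.164)(0.211)² = 0.026331 kg m².
Total I = 2.2527 + 0.026331 = 2.279 kg m².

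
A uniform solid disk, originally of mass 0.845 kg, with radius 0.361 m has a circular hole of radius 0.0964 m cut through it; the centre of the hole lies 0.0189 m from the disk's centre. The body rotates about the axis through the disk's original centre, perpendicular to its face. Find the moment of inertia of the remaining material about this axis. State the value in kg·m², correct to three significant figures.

Unpierced body about its centre: I₀ = (1/2)MR² = (1/2)(0.845)(0.361)² = 0.055061 kg·m².
The removed disk has mass m = M·(r/R)² = (0.845)(0.0964/0.361)² = 0.060255 kg (same uniform areal density).
Its moment of inertia about the rotation axis (parallel-axis theorem): I_hole = (1/2)mr² + md² = (1/2)(0.060255)(0.0964)² + (0.060255)(0.0189)² = 0.0003015 kg·m².
Treating the hole as negative mass, I = I₀ − I_hole = 0.055061 − 0.0003015 = 0.054759 kg·m².

0.0548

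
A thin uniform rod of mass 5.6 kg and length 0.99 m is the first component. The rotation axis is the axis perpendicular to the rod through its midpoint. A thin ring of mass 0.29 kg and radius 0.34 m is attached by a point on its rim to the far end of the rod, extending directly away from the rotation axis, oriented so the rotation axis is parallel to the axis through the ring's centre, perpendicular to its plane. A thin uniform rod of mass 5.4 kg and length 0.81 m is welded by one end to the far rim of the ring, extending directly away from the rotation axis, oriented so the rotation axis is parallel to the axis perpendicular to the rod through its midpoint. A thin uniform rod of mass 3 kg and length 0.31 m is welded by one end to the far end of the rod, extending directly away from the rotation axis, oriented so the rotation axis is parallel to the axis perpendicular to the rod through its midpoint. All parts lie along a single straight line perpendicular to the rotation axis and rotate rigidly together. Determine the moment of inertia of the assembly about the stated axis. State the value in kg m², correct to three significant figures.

Thin rod: I_cm = (1/12)ML² = (1/12)(5.6)(0.99)² = 0.45738 kg m²; axis through the centre, so I = 0.45738 kg m².
Thin ring: I_cm = MR² = (0.29)(0.34)² = 0.033524 kg m²; centre at d = 0.495 + 0.34 = 0.835 m, so the parallel axis theorem gives I = 0.033524 + (0.29)(0.835)² = 0.23572 kg m².
Thin rod: I_cm = (1/12)ML² = (1/12)(5.4)(0.81)² = 0.29525 kg m²; centre at d = 0.495 + 0.34 + 0.34 + 0.405 = 1.58 m, so the parallel axis theorem gives I = 0.29525 + (5.4)(1.58)² = 13.776 kg m².
Thin rod: I_cm = (1/12)ML² = (1/12)(3)(0.31)² = 0.024025 kg m²; centre at d = 0.495 + 0.34 + 0.34 + 0.405 + 0.405 + 0.155 = 2.14 m, so the parallel axis theorem gives I = 0.024025 + (3)(2.14)² = 13.763 kg m².
Total I = 0.45738 + 0.23572 + 13.776 + 13.763 = 28.232 kg m².

28.2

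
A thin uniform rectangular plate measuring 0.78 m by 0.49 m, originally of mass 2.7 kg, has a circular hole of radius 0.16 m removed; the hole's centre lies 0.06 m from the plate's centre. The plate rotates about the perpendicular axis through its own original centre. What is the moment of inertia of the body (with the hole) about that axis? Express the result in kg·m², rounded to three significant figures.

Unpierced body about its centre: I₀ = (1/12)M(a²+b²) = (1/12)(2.7)[(0.78)² + (0.49)²] = 0.19091 kg·m².
The removed disk has mass m = M·πr²/(ab) = (2.7)·π(0.16)²/(0.78·0.49) = 0.56815 kg (same uniform areal density).
Its moment of inertia about the rotation axis (parallel-axis theorem): I_hole = (1/2)mr² + md² = (1/2)(0.56815)(0.16)² + (0.56815)(0.06)² = 0.0093177 kg·m².
Treating the hole as negative mass, I = I₀ − I_hole = 0.19091 − 0.0093177 = 0.18159 kg·m².

0.182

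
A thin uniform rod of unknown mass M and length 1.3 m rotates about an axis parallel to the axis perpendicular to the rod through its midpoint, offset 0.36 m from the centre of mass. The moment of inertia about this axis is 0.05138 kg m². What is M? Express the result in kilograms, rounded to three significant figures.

I = I_cm + Md² = (1/12)ML² + Md² = M·[0.0833333·(1.3)² + (0.36)²] = M·0.27043.
So M = 0.05138 / 0.27043 = 0.18999 kg.

0.190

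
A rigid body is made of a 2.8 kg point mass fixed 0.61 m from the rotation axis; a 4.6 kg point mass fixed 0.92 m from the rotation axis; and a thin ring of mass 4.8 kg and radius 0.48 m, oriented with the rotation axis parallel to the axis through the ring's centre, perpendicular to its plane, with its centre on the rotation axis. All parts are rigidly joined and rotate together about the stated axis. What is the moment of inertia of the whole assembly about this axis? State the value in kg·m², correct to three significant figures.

Point mass: I_cm = 0; centre at d = 0.61 m, so the parallel axis theorem gives I = 0 + (2.8)(0.61)² = 1.0419 kg·m².
Point mass: I_cm = 0; centre at d = 0.92 m, so the parallel axis theorem gives I = 0 + (4.6)(0.92)² = 3.8934 kg·m².
Thin ring: I_cm = MR² = (4.8)(0.48)² = 1.1059 kg·m²; axis through the centre, so I = 1.1059 kg·m².
Total I = 1.0419 + 3.8934 + 1.1059 = 6.0412 kg·m².

6.04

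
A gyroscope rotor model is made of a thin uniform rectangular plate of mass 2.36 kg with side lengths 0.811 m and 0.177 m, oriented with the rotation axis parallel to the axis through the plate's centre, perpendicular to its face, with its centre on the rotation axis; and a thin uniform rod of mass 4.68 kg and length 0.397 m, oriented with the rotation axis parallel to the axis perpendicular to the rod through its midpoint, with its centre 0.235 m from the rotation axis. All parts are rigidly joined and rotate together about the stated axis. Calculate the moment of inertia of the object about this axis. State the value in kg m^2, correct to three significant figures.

0.455

Rectangular plate: I_cm = (1/12)M(a²+b²) = (1/12)(2.36)[(0.811)² + (0.177)²] = 0.13551 kg m^2; axis through the centre, so I = 0.13551 kg m^2.
Thin rod: I_cm = (1/12)ML² = (1/12)(4.68)(0.397)² = 0.061468 kg m^2; centre at d = 0.235 m, so the parallel axis theorem gives I = 0.061468 + (4.68)(0.235)² = 0.31992 kg m^2.
Total I = 0.13551 + 0.31992 = 0.45543 kg m^2.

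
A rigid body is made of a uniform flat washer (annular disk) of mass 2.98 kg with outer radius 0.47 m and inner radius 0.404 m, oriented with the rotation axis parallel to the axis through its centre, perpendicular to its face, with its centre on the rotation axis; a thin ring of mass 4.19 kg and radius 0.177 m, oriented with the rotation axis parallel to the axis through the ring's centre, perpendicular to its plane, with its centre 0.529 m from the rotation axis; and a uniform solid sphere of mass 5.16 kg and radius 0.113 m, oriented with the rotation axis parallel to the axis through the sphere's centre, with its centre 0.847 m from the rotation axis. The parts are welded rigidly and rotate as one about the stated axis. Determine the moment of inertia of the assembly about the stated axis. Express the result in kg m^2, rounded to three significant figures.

5.60

Annular disk: I_cm = (1/2)M(R²+r²) = (1/2)(2.98)[(0.47)² + (0.404)²] = 0.57233 kg m^2; axis through the centre, so I = 0.57233 kg m^2.
Thin ring: I_cm = MR² = (4.19)(0.177)² = 0.13127 kg m^2; centre at d = 0.529 m, so the parallel axis theorem gives I = 0.13127 + (4.19)(0.529)² = 1.3038 kg m^2.
Solid sphere: I_cm = (2/5)MR² = (2/5)(5.16)(0.113)² = 0.026355 kg m^2; centre at d = 0.847 m, so the parallel axis theorem gives I = 0.026355 + (5.16)(0.847)² = 3.7282 kg m^2.
Total I = 0.57233 + 1.3038 + 3.7282 = 5.6043 kg m^2.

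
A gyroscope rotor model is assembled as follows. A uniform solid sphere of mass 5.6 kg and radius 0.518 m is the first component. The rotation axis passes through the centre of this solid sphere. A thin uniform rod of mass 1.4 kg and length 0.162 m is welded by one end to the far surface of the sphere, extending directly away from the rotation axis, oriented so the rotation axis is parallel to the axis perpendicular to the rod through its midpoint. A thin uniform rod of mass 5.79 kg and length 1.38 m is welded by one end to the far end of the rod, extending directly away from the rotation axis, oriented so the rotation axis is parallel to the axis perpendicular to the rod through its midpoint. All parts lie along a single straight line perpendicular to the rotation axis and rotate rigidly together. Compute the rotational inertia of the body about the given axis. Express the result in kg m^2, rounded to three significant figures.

12.9

Solid sphere: I_cm = (2/5)MR² = (2/5)(5.6)(0.518)² = 0.60105 kg m^2; axis through the centre, so I = 0.60105 kg m^2.
Thin rod: I_cm = (1/12)ML² = (1/12)(1.4)(0.162)² = 0.0030618 kg m^2; centre at d = 0.518 + 0.081 = 0.599 m, so the parallel axis theorem gives I = 0.0030618 + (1.4)(0.599)² = 0.50538 kg m^2.
Thin rod: I_cm = (1/12)ML² = (1/12)(5.79)(1.38)² = 0.91887 kg m^2; centre at d = 0.518 + 0.081 + 0.081 + 0.69 = 1.37 m, so the parallel axis theorem gives I = 0.91887 + (5.79)(1.37)² = 11.786 kg m^2.
Total I = 0.60105 + 0.50538 + 11.786 = 12.893 kg m^2.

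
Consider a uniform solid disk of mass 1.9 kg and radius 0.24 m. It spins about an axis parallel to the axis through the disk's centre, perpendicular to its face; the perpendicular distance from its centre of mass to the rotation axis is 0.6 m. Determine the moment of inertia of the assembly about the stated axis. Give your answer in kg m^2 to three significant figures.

I_cm = (1/2)MR² = (1/2)(1.9)(0.24)² = 0.05472 kg m^2; centre at d = 0.6 m, so I = I_cm + Md² gives I = 0.05472 + (1.9)(0.6)² = 0.73872 kg m^2.

0.739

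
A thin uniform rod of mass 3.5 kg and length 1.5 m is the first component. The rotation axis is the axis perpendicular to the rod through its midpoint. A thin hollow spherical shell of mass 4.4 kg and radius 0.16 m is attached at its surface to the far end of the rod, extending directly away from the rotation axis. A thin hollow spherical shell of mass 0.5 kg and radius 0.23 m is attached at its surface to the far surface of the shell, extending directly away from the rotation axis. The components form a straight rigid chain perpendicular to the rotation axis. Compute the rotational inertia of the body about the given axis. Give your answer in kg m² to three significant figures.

Thin rod: I_cm = (1/12)ML² = (1/12)(3.5)(1.5)² = 0.65625 kg m²; axis through the centre, so I = 0.65625 kg m².
Spherical shell: I_cm = (2/3)MR² = (2/3)(4.4)(0.16)² = 0.075093 kg m²; centre at d = 0.75 + 0.16 = 0.91 m, so I = I_cm + Md² gives I = 0.075093 + (4.4)(0.91)² = 3.7187 kg m².
Spherical shell: I_cm = (2/3)MR² = (2/3)(0.5)(0.23)² = 0.017633 kg m²; centre at d = 0.75 + 0.16 + 0.16 + 0.23 = 1.3 m, so I = I_cm + Md² gives I = 0.017633 + (0.5)(1.3)² = 0.86263 kg m².
Total I = 0.65625 + 3.7187 + 0.86263 = 5.2376 kg m².

5.24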